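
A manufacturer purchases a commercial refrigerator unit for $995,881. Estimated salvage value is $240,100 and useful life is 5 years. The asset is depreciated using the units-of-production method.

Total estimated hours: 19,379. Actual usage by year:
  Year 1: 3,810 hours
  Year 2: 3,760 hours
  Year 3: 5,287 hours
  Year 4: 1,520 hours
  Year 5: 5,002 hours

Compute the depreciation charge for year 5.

$195,078

Depreciable base = $995,881 − $240,100 = $755,781.
Rate = $755,781 / 19,379 hours = $39 per hour.
Year 1: 3,810 × $39 = $148,590. Book value $847,291.
Year 2: 3,760 × $39 = $146,640. Book value $700,651.
Year 3: 5,287 × $39 = $206,193. Book value $494,458.
Year 4: 1,520 × $39 = $59,280. Book value $435,178.
Year 5: 5,002 × $39 = $195,078. Book value $240,100.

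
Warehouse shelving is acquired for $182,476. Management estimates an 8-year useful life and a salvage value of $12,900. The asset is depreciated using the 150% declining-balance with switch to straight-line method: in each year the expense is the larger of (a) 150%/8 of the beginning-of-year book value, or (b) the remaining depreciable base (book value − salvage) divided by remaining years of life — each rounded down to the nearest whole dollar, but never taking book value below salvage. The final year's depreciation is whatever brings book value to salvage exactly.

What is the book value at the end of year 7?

Depreciable base = $182,476 − $12,900 = $169,576.
Year 1: DB = ⌊$182,476 × 150%/8⌋ = $34,214; SL = ⌊$169,576/8⌋ = $21,197 → take DB $34,214. Book value $148,262.
Year 2: DB = ⌊$148,262 × 150%/8⌋ = $27,799; SL = ⌊$135,362/7⌋ = $19,337 → take DB $27,799. Book value $120,463.
Year 3: DB = ⌊$120,463 × 150%/8⌋ = $22,586; SL = ⌊$107,563/6⌋ = $17,927 → take DB $22,586. Book value $97,877.
Year 4: DB = ⌊$97,877 × 150%/8⌋ = $18,351; SL = ⌊$84,977/5⌋ = $16,995 → take DB $18,351. Book value $79,526.
Year 5: DB = ⌊$79,526 × 150%/8⌋ = $14,911; SL = ⌊$66,626/4⌋ = $16,656 → take SL $16,656. Book value $62,870.
Year 6: DB = ⌊$62,870 × 150%/8⌋ = $11,788; SL = ⌊$49,970/3⌋ = $16,656 → take SL $16,656. Book value $46,214.
Year 7: DB = ⌊$46,214 × 150%/8⌋ = $8,665; SL = ⌊$33,314/2⌋ = $16,657 → take SL $16,657. Book value $29,557.

$29,557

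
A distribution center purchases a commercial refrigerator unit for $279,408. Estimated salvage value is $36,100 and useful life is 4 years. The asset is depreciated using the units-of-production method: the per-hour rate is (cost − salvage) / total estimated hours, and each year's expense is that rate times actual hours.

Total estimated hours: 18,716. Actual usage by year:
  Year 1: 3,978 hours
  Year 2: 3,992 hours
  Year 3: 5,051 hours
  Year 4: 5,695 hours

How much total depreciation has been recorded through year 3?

$169,273

Depreciable base = $279,408 − $36,100 = $243,308.
Rate = $243,308 / 18,716 hours = $13 per hour.
Year 1: 3,978 × $13 = $51,714. Book value $227,694.
Year 2: 3,992 × $13 = $51,896. Book value $175,798.
Year 3: 5,051 × $13 = $65,663. Book value $110,135.
Accumulated through year 3 = $279,408 − $110,135 = $169,273.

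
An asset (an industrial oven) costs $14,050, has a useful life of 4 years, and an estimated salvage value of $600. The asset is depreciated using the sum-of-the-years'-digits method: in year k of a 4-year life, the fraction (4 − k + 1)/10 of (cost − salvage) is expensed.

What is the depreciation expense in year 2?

$4,035

Depreciable base = $14,050 − $600 = $13,450.
Sum of the years' digits = 4+3+2+1 = 10.
Year 1: $13,450 × 4/10 = $5,380. Book value $8,670.
Year 2: $13,450 × 3/10 = $4,035. Book value $4,635.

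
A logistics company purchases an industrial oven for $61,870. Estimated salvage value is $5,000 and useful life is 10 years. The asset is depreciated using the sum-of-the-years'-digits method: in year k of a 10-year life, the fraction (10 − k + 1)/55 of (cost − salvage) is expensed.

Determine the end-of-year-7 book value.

Depreciable base = $61,870 − $5,000 = $56,870.
Sum of the years' digits = 10+9+8+7+6+5+4+3+2+1 = 55.
Year 1: $56,870 × 10/55 = $10,340. Book value $51,530.
Year 2: $56,870 × 9/55 = $9,306. Book value $42,224.
Year 3: $56,870 × 8/55 = $8,272. Book value $33,952.
Year 4: $56,870 × 7/55 = $7,238. Book value $26,714.
Year 5: $56,870 × 6/55 = $6,204. Book value $20,510.
Year 6: $56,870 × 5/55 = $5,170. Book value $15,340.
Year 7: $56,870 × 4/55 = $4,136. Book value $11,204.

$11,204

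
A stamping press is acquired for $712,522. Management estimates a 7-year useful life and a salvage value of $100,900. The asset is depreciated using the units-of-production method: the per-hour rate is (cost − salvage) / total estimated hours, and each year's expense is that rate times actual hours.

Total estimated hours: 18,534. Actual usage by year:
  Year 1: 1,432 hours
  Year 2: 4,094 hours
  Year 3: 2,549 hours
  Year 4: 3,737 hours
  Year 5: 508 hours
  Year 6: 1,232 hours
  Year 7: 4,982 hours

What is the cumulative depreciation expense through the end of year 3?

Depreciable base = $712,522 − $100,900 = $611,622.
Rate = $611,622 / 18,534 hours = $33 per hour.
Year 1: 1,432 × $33 = $47,256. Book value $665,266.
Year 2: 4,094 × $33 = $135,102. Book value $530,164.
Year 3: 2,549 × $33 = $84,117. Book value $446,047.
Accumulated through year 3 = $712,522 − $446,047 = $266,475.

$266,475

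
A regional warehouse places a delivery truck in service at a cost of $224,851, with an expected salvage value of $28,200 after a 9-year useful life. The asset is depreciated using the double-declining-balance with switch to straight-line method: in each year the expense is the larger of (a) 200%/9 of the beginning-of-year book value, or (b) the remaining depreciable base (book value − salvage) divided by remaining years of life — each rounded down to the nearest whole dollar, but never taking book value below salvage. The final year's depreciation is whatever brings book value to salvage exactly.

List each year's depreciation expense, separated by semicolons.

Depreciable base = $224,851 − $28,200 = $196,651.
Year 1: DB = ⌊$224,851 × 200%/9⌋ = $49,966; SL = ⌊$196,651/9⌋ = $21,850 → take DB $49,966. Book value $174,885.
Year 2: DB = ⌊$174,885 × 200%/9⌋ = $38,863; SL = ⌊$146,685/8⌋ = $18,335 → take DB $38,863. Book value $136,022.
Year 3: DB = ⌊$136,022 × 200%/9⌋ = $30,227; SL = ⌊$107,822/7⌋ = $15,403 → take DB $30,227. Book value $105,795.
Year 4: DB = ⌊$105,795 × 200%/9⌋ = $23,510; SL = ⌊$77,595/6⌋ = $12,932 → take DB $23,510. Book value $82,285.
Year 5: DB = ⌊$82,285 × 200%/9⌋ = $18,285; SL = ⌊$54,085/5⌋ = $10,817 → take DB $18,285. Book value $64,000.
Year 6: DB = ⌊$64,000 × 200%/9⌋ = $14,222; SL = ⌊$35,800/4⌋ = $8,950 → take DB $14,222. Book value $49,778.
Year 7: DB = ⌊$49,778 × 200%/9⌋ = $11,061; SL = ⌊$21,578/3⌋ = $7,192 → take DB $11,061. Book value $38,717.
Year 8: DB = ⌊$38,717 × 200%/9⌋ = $8,603; SL = ⌊$10,517/2⌋ = $5,258 → take DB $8,603. Book value $30,114.
Year 9 (final): $30,114 − $28,200 = $1,914. Book value $28,200.

$49,966; $38,863; $30,227; $23,510; $18,285; $14,222; $11,061; $8,603; $1,914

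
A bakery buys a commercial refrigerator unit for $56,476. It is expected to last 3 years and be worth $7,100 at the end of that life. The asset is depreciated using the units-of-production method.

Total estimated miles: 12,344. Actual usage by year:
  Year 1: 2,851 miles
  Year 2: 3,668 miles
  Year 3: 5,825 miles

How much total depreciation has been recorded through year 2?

$26,076

Depreciable base = $56,476 − $7,100 = $49,376.
Rate = $49,376 / 12,344 miles = $4 per mile.
Year 1: 2,851 × $4 = $11,404. Book value $45,072.
Year 2: 3,668 × $4 = $14,672. Book value $30,400.
Accumulated through year 2 = $56,476 − $30,400 = $26,076.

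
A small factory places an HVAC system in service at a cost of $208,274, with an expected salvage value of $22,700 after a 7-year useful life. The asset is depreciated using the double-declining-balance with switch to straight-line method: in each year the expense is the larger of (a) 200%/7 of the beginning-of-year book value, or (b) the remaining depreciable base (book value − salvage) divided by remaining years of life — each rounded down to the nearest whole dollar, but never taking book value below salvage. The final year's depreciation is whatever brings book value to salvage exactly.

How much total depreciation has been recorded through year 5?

Depreciable base = $208,274 − $22,700 = $185,574.
Year 1: DB = ⌊$208,274 × 200%/7⌋ = $59,506; SL = ⌊$185,574/7⌋ = $26,510 → take DB $59,506. Book value $148,768.
Year 2: DB = ⌊$148,768 × 200%/7⌋ = $42,505; SL = ⌊$126,068/6⌋ = $21,011 → take DB $42,505. Book value $106,263.
Year 3: DB = ⌊$106,263 × 200%/7⌋ = $30,360; SL = ⌊$83,563/5⌋ = $16,712 → take DB $30,360. Book value $75,903.
Year 4: DB = ⌊$75,903 × 200%/7⌋ = $21,686; SL = ⌊$53,203/4⌋ = $13,300 → take DB $21,686. Book value $54,217.
Year 5: DB = ⌊$54,217 × 200%/7⌋ = $15,490; SL = ⌊$31,517/3⌋ = $10,505 → take DB $15,490. Book value $38,727.
Accumulated through year 5 = $208,274 − $38,727 = $169,547.

$169,547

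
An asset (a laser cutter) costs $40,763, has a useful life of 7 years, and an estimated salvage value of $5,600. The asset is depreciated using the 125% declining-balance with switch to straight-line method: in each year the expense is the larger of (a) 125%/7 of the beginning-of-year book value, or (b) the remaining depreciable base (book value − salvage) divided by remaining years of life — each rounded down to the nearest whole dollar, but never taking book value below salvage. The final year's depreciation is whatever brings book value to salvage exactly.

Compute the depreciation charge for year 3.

Depreciable base = $40,763 − $5,600 = $35,163.
Year 1: DB = ⌊$40,763 × 125%/7⌋ = $7,279; SL = ⌊$35,163/7⌋ = $5,023 → take DB $7,279. Book value $33,484.
Year 2: DB = ⌊$33,484 × 125%/7⌋ = $5,979; SL = ⌊$27,884/6⌋ = $4,647 → take DB $5,979. Book value $27,505.
Year 3: DB = ⌊$27,505 × 125%/7⌋ = $4,911; SL = ⌊$21,905/5⌋ = $4,381 → take DB $4,911. Book value $22,594.

$4,911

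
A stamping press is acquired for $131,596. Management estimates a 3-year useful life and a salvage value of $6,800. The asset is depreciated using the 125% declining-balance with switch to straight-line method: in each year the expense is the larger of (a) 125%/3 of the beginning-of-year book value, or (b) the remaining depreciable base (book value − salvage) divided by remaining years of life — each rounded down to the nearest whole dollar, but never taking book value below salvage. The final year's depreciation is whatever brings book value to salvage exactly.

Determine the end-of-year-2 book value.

$41,783

Depreciable base = $131,596 − $6,800 = $124,796.
Year 1: DB = ⌊$131,596 × 125%/3⌋ = $54,831; SL = ⌊$124,796/3⌋ = $41,598 → take DB $54,831. Book value $76,765.
Year 2: DB = ⌊$76,765 × 125%/3⌋ = $31,985; SL = ⌊$69,965/2⌋ = $34,982 → take SL $34,982. Book value $41,783.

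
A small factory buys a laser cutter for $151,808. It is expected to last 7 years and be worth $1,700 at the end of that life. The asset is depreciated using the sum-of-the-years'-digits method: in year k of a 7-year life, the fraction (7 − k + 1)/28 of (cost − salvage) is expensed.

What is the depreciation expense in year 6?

Depreciable base = $151,808 − $1,700 = $150,108.
Sum of the years' digits = 7+6+5+4+3+2+1 = 28.
Year 1: $150,108 × 7/28 = $37,527. Book value $114,281.
Year 2: $150,108 × 6/28 = $32,166. Book value $82,115.
Year 3: $150,108 × 5/28 = $26,805. Book value $55,310.
Year 4: $150,108 × 4/28 = $21,444. Book value $33,866.
Year 5: $150,108 × 3/28 = $16,083. Book value $17,783.
Year 6: $150,108 × 2/28 = $10,722. Book value $7,061.

$10,722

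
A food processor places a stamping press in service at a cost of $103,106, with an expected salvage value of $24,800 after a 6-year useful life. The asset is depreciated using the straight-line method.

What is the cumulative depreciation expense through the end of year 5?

Depreciable base = $103,106 − $24,800 = $78,306.
Annual expense = $78,306 / 6 = $13,051.
End of year 1: book value $90,055.
End of year 2: book value $77,004.
End of year 3: book value $63,953.
End of year 4: book value $50,902.
End of year 5: book value $37,851.
Accumulated through year 5 = $103,106 − $37,851 = $65,255.

$65,255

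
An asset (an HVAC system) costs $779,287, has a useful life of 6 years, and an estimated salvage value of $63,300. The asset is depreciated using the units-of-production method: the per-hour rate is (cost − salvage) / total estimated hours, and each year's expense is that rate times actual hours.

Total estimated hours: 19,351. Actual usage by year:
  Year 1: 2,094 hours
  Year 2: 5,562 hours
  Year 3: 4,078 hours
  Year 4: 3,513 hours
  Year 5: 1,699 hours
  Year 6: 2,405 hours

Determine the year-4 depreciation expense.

$129,981

Depreciable base = $779,287 − $63,300 = $715,987.
Rate = $715,987 / 19,351 hours = $37 per hour.
Year 1: 2,094 × $37 = $77,478. Book value $701,809.
Year 2: 5,562 × $37 = $205,794. Book value $496,015.
Year 3: 4,078 × $37 = $150,886. Book value $345,129.
Year 4: 3,513 × $37 = $129,981. Book value $215,148.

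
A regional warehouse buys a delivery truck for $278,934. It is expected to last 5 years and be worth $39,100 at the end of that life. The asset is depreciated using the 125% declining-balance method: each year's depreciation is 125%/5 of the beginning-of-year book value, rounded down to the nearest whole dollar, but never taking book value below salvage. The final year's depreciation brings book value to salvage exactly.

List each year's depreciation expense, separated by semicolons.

$69,733; $52,300; $39,225; $29,419; $49,157

Depreciable base = $278,934 − $39,100 = $239,834.
Year 1: ⌊$278,934 × 125%/5⌋ = $69,733. Book value $209,201.
Year 2: ⌊$209,201 × 125%/5⌋ = $52,300. Book value $156,901.
Year 3: ⌊$156,901 × 125%/5⌋ = $39,225. Book value $117,676.
Year 4: ⌊$117,676 × 125%/5⌋ = $29,419. Book value $88,257.
Year 5 (final): $88,257 − $39,100 = $49,157. Book value $39,100.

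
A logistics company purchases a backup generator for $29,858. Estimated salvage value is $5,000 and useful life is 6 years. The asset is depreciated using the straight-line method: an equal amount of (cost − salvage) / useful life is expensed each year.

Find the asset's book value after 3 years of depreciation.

Depreciable base = $29,858 − $5,000 = $24,858.
Annual expense = $24,858 / 6 = $4,143.
End of year 1: book value $25,715.
End of year 2: book value $21,572.
End of year 3: book value $17,429.

$17,429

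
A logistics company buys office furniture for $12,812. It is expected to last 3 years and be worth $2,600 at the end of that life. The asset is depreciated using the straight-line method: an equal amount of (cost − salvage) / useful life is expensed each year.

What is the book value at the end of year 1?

$9,408

Depreciable base = $12,812 − $2,600 = $10,212.
Annual expense = $10,212 / 3 = $3,404.
End of year 1: book value $9,408.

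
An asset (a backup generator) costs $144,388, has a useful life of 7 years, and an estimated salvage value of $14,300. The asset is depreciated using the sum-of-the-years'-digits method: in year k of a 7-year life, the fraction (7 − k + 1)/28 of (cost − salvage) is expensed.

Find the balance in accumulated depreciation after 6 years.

$125,442

Depreciable base = $144,388 − $14,300 = $130,088.
Sum of the years' digits = 7+6+5+4+3+2+1 = 28.
Year 1: $130,088 × 7/28 = $32,522. Book value $111,866.
Year 2: $130,088 × 6/28 = $27,876. Book value $83,990.
Year 3: $130,088 × 5/28 = $23,230. Book value $60,760.
Year 4: $130,088 × 4/28 = $18,584. Book value $42,176.
Year 5: $130,088 × 3/28 = $13,938. Book value $28,238.
Year 6: $130,088 × 2/28 = $9,292. Book value $18,946.
Accumulated through year 6 = $144,388 − $18,946 = $125,442.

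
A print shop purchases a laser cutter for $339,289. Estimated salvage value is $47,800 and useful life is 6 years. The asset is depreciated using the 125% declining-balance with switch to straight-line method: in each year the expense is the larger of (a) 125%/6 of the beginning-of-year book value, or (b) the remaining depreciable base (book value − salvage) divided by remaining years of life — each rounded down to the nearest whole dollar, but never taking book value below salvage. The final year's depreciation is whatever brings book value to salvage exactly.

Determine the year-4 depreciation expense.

$40,181

Depreciable base = $339,289 − $47,800 = $291,489.
Year 1: DB = ⌊$339,289 × 125%/6⌋ = $70,685; SL = ⌊$291,489/6⌋ = $48,581 → take DB $70,685. Book value $268,604.
Year 2: DB = ⌊$268,604 × 125%/6⌋ = $55,959; SL = ⌊$220,804/5⌋ = $44,160 → take DB $55,959. Book value $212,645.
Year 3: DB = ⌊$212,645 × 125%/6⌋ = $44,301; SL = ⌊$164,845/4⌋ = $41,211 → take DB $44,301. Book value $168,344.
Year 4: DB = ⌊$168,344 × 125%/6⌋ = $35,071; SL = ⌊$120,544/3⌋ = $40,181 → take SL $40,181. Book value $128,163.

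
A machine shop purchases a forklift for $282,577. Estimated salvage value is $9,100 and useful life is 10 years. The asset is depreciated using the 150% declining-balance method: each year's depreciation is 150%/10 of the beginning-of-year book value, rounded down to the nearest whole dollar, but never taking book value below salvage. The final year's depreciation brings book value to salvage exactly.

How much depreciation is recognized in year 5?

Depreciable base = $282,577 − $9,100 = $273,477.
Year 1: ⌊$282,577 × 150%/10⌋ = $42,386. Book value $240,191.
Year 2: ⌊$240,191 × 150%/10⌋ = $36,028. Book value $204,163.
Year 3: ⌊$204,163 × 150%/10⌋ = $30,624. Book value $173,539.
Year 4: ⌊$173,539 × 150%/10⌋ = $26,030. Book value $147,509.
Year 5: ⌊$147,509 × 150%/10⌋ = $22,126. Book value $125,383.

$22,126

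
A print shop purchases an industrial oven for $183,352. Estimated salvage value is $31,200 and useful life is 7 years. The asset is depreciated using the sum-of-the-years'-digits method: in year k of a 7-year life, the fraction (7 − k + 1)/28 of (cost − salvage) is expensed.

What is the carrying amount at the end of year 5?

Depreciable base = $183,352 − $31,200 = $152,152.
Sum of the years' digits = 7+6+5+4+3+2+1 = 28.
Year 1: $152,152 × 7/28 = $38,038. Book value $145,314.
Year 2: $152,152 × 6/28 = $32,604. Book value $112,710.
Year 3: $152,152 × 5/28 = $27,170. Book value $85,540.
Year 4: $152,152 × 4/28 = $21,736. Book value $63,804.
Year 5: $152,152 × 3/28 = $16,302. Book value $47,502.

$47,502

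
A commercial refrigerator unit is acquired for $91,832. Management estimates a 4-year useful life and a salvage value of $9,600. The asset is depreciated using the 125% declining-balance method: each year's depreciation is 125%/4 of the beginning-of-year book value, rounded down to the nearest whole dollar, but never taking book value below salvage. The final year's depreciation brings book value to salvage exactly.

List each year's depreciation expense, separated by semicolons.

$28,697; $19,729; $13,564; $20,242

Depreciable base = $91,832 − $9,600 = $82,232.
Year 1: ⌊$91,832 × 125%/4⌋ = $28,697. Book value $63,135.
Year 2: ⌊$63,135 × 125%/4⌋ = $19,729. Book value $43,406.
Year 3: ⌊$43,406 × 125%/4⌋ = $13,564. Book value $29,842.
Year 4 (final): $29,842 − $9,600 = $20,242. Book value $9,600.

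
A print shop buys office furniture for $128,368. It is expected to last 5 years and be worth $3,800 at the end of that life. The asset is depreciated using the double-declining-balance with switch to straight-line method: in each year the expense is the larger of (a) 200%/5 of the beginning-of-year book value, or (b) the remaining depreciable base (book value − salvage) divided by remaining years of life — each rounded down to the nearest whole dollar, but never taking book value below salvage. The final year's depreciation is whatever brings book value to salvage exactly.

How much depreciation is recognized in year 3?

$18,485

Depreciable base = $128,368 − $3,800 = $124,568.
Year 1: DB = ⌊$128,368 × 200%/5⌋ = $51,347; SL = ⌊$124,568/5⌋ = $24,913 → take DB $51,347. Book value $77,021.
Year 2: DB = ⌊$77,021 × 200%/5⌋ = $30,808; SL = ⌊$73,221/4⌋ = $18,305 → take DB $30,808. Book value $46,213.
Year 3: DB = ⌊$46,213 × 200%/5⌋ = $18,485; SL = ⌊$42,413/3⌋ = $14,137 → take DB $18,485. Book value $27,728.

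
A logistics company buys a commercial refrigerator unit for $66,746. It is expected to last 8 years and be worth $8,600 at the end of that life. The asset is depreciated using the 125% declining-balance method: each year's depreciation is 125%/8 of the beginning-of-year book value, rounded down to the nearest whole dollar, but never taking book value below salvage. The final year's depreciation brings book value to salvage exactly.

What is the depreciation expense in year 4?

$6,264

Depreciable base = $66,746 − $8,600 = $58,146.
Year 1: ⌊$66,746 × 125%/8⌋ = $10,429. Book value $56,317.
Year 2: ⌊$56,317 × 125%/8⌋ = $8,799. Book value $47,518.
Year 3: ⌊$47,518 × 125%/8⌋ = $7,424. Book value $40,094.
Year 4: ⌊$40,094 × 125%/8⌋ = $6,264. Book value $33,830.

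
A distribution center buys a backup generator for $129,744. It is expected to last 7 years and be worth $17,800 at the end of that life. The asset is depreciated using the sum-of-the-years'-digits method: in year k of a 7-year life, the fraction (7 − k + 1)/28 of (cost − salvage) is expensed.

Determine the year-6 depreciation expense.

$7,996

Depreciable base = $129,744 − $17,800 = $111,944.
Sum of the years' digits = 7+6+5+4+3+2+1 = 28.
Year 1: $111,944 × 7/28 = $27,986. Book value $101,758.
Year 2: $111,944 × 6/28 = $23,988. Book value $77,770.
Year 3: $111,944 × 5/28 = $19,990. Book value $57,780.
Year 4: $111,944 × 4/28 = $15,992. Book value $41,788.
Year 5: $111,944 × 3/28 = $11,994. Book value $29,794.
Year 6: $111,944 × 2/28 = $7,996. Book value $21,798.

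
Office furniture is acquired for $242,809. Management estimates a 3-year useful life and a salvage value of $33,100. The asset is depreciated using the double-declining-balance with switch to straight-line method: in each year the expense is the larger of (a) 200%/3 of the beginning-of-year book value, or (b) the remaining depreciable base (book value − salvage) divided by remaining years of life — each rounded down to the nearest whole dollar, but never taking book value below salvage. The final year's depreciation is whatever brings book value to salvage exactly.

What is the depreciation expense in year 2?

$47,837

Depreciable base = $242,809 − $33,100 = $209,709.
Year 1: DB = ⌊$242,809 × 200%/3⌋ = $161,872; SL = ⌊$209,709/3⌋ = $69,903 → take DB $161,872. Book value $80,937.
Year 2: DB = ⌊$80,937 × 200%/3⌋ = $53,958; SL = ⌊$47,837/2⌋ = $23,918 → take DB $53,958, capped at $47,837. Book value $33,100.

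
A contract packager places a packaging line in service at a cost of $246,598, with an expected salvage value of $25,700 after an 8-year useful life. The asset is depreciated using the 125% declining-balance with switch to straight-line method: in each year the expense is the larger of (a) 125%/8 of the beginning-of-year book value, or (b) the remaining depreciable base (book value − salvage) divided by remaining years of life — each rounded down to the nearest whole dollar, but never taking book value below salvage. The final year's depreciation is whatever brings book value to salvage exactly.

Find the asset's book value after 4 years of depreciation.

$123,643

Depreciable base = $246,598 − $25,700 = $220,898.
Year 1: DB = ⌊$246,598 × 125%/8⌋ = $38,530; SL = ⌊$220,898/8⌋ = $27,612 → take DB $38,530. Book value $208,068.
Year 2: DB = ⌊$208,068 × 125%/8⌋ = $32,510; SL = ⌊$182,368/7⌋ = $26,052 → take DB $32,510. Book value $175,558.
Year 3: DB = ⌊$175,558 × 125%/8⌋ = $27,430; SL = ⌊$149,858/6⌋ = $24,976 → take DB $27,430. Book value $148,128.
Year 4: DB = ⌊$148,128 × 125%/8⌋ = $23,145; SL = ⌊$122,428/5⌋ = $24,485 → take SL $24,485. Book value $123,643.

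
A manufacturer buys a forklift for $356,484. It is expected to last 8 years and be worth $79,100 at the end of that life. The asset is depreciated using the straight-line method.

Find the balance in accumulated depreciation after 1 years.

$34,673

Depreciable base = $356,484 − $79,100 = $277,384.
Annual expense = $277,384 / 8 = $34,673.
End of year 1: book value $321,811.
Accumulated through year 1 = $356,484 − $321,811 = $34,673.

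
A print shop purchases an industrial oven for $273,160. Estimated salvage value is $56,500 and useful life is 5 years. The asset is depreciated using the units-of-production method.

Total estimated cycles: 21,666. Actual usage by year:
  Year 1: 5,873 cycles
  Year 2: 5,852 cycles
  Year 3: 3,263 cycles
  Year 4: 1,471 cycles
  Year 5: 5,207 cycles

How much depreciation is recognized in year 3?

Depreciable base = $273,160 − $56,500 = $216,660.
Rate = $216,660 / 21,666 cycles = $10 per cycle.
Year 1: 5,873 × $10 = $58,730. Book value $214,430.
Year 2: 5,852 × $10 = $58,520. Book value $155,910.
Year 3: 3,263 × $10 = $32,630. Book value $123,280.

$32,630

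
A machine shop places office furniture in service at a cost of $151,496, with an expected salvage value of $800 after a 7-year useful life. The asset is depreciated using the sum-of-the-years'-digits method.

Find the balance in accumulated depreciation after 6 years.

$145,314

Depreciable base = $151,496 − $800 = $150,696.
Sum of the years' digits = 7+6+5+4+3+2+1 = 28.
Year 1: $150,696 × 7/28 = $37,674. Book value $113,822.
Year 2: $150,696 × 6/28 = $32,292. Book value $81,530.
Year 3: $150,696 × 5/28 = $26,910. Book value $54,620.
Year 4: $150,696 × 4/28 = $21,528. Book value $33,092.
Year 5: $150,696 × 3/28 = $16,146. Book value $16,946.
Year 6: $150,696 × 2/28 = $10,764. Book value $6,182.
Accumulated through year 6 = $151,496 − $6,182 = $145,314.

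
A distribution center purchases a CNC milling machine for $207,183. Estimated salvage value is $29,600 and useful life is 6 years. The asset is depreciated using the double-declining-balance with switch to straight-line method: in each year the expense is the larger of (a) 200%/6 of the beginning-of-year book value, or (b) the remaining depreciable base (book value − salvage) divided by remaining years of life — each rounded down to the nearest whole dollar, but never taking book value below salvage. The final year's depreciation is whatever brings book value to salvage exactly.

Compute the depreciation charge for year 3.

Depreciable base = $207,183 − $29,600 = $177,583.
Year 1: DB = ⌊$207,183 × 200%/6⌋ = $69,061; SL = ⌊$177,583/6⌋ = $29,597 → take DB $69,061. Book value $138,122.
Year 2: DB = ⌊$138,122 × 200%/6⌋ = $46,040; SL = ⌊$108,522/5⌋ = $21,704 → take DB $46,040. Book value $92,082.
Year 3: DB = ⌊$92,082 × 200%/6⌋ = $30,694; SL = ⌊$62,482/4⌋ = $15,620 → take DB $30,694. Book value $61,388.

$30,694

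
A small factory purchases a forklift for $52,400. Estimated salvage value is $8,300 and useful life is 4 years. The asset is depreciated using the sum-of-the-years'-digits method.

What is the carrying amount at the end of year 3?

$12,710

Depreciable base = $52,400 − $8,300 = $44,100.
Sum of the years' digits = 4+3+2+1 = 10.
Year 1: $44,100 × 4/10 = $17,640. Book value $34,760.
Year 2: $44,100 × 3/10 = $13,230. Book value $21,530.
Year 3: $44,100 × 2/10 = $8,820. Book value $12,710.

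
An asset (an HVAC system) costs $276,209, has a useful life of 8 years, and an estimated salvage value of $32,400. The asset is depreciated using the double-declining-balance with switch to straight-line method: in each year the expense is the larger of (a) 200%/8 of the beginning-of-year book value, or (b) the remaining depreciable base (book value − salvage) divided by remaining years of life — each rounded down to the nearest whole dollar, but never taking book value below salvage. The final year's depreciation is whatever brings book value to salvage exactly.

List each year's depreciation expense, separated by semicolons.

$69,052; $51,789; $38,842; $29,131; $21,848; $16,386; $12,290; $4,471

Depreciable base = $276,209 − $32,400 = $243,809.
Year 1: DB = ⌊$276,209 × 200%/8⌋ = $69,052; SL = ⌊$243,809/8⌋ = $30,476 → take DB $69,052. Book value $207,157.
Year 2: DB = ⌊$207,157 × 200%/8⌋ = $51,789; SL = ⌊$174,757/7⌋ = $24,965 → take DB $51,789. Book value $155,368.
Year 3: DB = ⌊$155,368 × 200%/8⌋ = $38,842; SL = ⌊$122,968/6⌋ = $20,494 → take DB $38,842. Book value $116,526.
Year 4: DB = ⌊$116,526 × 200%/8⌋ = $29,131; SL = ⌊$84,126/5⌋ = $16,825 → take DB $29,131. Book value $87,395.
Year 5: DB = ⌊$87,395 × 200%/8⌋ = $21,848; SL = ⌊$54,995/4⌋ = $13,748 → take DB $21,848. Book value $65,547.
Year 6: DB = ⌊$65,547 × 200%/8⌋ = $16,386; SL = ⌊$33,147/3⌋ = $11,049 → take DB $16,386. Book value $49,161.
Year 7: DB = ⌊$49,161 × 200%/8⌋ = $12,290; SL = ⌊$16,761/2⌋ = $8,380 → take DB $12,290. Book value $36,871.
Year 8 (final): $36,871 − $32,400 = $4,471. Book value $32,400.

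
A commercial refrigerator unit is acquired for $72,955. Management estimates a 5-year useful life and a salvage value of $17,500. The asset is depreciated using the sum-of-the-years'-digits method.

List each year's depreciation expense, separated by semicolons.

Depreciable base = $72,955 − $17,500 = $55,455.
Sum of the years' digits = 5+4+3+2+1 = 15.
Year 1: $55,455 × 5/15 = $18,485. Book value $54,470.
Year 2: $55,455 × 4/15 = $14,788. Book value $39,682.
Year 3: $55,455 × 3/15 = $11,091. Book value $28,591.
Year 4: $55,455 × 2/15 = $7,394. Book value $21,197.
Year 5: $55,455 × 1/15 = $3,697. Book value $17,500.

$18,485; $14,788; $11,091; $7,394; $3,697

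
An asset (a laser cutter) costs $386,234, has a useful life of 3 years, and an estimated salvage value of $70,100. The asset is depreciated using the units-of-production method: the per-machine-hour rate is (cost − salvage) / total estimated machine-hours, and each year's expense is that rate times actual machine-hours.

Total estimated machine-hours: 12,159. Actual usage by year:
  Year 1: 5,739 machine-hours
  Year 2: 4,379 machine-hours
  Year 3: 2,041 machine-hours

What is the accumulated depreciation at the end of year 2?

$263,068

Depreciable base = $386,234 − $70,100 = $316,134.
Rate = $316,134 / 12,159 machine-hours = $26 per machine-hour.
Year 1: 5,739 × $26 = $149,214. Book value $237,020.
Year 2: 4,379 × $26 = $113,854. Book value $123,166.
Accumulated through year 2 = $386,234 − $123,166 = $263,068.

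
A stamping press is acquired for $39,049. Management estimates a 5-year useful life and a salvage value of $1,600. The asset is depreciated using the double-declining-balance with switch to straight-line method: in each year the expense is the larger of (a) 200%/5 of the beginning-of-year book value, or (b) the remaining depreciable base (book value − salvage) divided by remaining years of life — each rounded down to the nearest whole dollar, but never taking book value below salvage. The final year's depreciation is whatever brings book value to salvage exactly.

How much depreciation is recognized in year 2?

$9,372

Depreciable base = $39,049 − $1,600 = $37,449.
Year 1: DB = ⌊$39,049 × 200%/5⌋ = $15,619; SL = ⌊$37,449/5⌋ = $7,489 → take DB $15,619. Book value $23,430.
Year 2: DB = ⌊$23,430 × 200%/5⌋ = $9,372; SL = ⌊$21,830/4⌋ = $5,457 → take DB $9,372. Book value $14,058.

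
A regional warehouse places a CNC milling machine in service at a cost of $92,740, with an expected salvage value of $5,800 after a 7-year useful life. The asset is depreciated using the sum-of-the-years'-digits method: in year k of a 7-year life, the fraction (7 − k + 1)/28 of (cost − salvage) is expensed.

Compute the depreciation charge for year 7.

$3,105

Depreciable base = $92,740 − $5,800 = $86,940.
Sum of the years' digits = 7+6+5+4+3+2+1 = 28.
Year 1: $86,940 × 7/28 = $21,735. Book value $71,005.
Year 2: $86,940 × 6/28 = $18,630. Book value $52,375.
Year 3: $86,940 × 5/28 = $15,525. Book value $36,850.
Year 4: $86,940 × 4/28 = $12,420. Book value $24,430.
Year 5: $86,940 × 3/28 = $9,315. Book value $15,115.
Year 6: $86,940 × 2/28 = $6,210. Book value $8,905.
Year 7: $86,940 × 1/28 = $3,105. Book value $5,800.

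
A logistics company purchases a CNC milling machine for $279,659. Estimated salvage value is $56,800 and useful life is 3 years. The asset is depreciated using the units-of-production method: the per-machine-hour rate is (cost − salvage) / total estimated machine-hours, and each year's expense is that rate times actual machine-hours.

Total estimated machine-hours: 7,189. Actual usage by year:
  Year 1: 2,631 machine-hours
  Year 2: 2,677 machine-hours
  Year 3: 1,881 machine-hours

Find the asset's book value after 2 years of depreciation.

Depreciable base = $279,659 − $56,800 = $222,859.
Rate = $222,859 / 7,189 machine-hours = $31 per machine-hour.
Year 1: 2,631 × $31 = $81,561. Book value $198,098.
Year 2: 2,677 × $31 = $82,987. Book value $115,111.

$115,111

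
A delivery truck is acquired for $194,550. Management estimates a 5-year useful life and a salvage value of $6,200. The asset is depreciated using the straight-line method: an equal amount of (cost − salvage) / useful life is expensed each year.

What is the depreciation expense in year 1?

$37,670

Depreciable base = $194,550 − $6,200 = $188,350.
Annual expense = $188,350 / 5 = $37,670.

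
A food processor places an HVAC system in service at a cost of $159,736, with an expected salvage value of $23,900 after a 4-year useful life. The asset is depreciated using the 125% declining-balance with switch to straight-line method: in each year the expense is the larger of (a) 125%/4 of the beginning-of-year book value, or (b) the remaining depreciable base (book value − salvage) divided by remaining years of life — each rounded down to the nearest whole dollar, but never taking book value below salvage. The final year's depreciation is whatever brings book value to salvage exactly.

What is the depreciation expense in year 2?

$34,318

Depreciable base = $159,736 − $23,900 = $135,836.
Year 1: DB = ⌊$159,736 × 125%/4⌋ = $49,917; SL = ⌊$135,836/4⌋ = $33,959 → take DB $49,917. Book value $109,819.
Year 2: DB = ⌊$109,819 × 125%/4⌋ = $34,318; SL = ⌊$85,919/3⌋ = $28,639 → take DB $34,318. Book value $75,501.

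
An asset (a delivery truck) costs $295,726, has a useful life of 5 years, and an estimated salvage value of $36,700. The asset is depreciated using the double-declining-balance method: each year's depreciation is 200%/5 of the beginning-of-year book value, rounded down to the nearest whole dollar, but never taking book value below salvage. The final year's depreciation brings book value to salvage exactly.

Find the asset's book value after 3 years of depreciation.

$63,878

Depreciable base = $295,726 − $36,700 = $259,026.
Year 1: ⌊$295,726 × 200%/5⌋ = $118,290. Book value $177,436.
Year 2: ⌊$177,436 × 200%/5⌋ = $70,974. Book value $106,462.
Year 3: ⌊$106,462 × 200%/5⌋ = $42,584. Book value $63,878.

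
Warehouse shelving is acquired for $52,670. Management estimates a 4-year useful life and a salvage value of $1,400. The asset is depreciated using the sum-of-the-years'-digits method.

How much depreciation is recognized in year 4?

$5,127

Depreciable base = $52,670 − $1,400 = $51,270.
Sum of the years' digits = 4+3+2+1 = 10.
Year 1: $51,270 × 4/10 = $20,508. Book value $32,162.
Year 2: $51,270 × 3/10 = $15,381. Book value $16,781.
Year 3: $51,270 × 2/10 = $10,254. Book value $6,527.
Year 4: $51,270 × 1/10 = $5,127. Book value $1,400.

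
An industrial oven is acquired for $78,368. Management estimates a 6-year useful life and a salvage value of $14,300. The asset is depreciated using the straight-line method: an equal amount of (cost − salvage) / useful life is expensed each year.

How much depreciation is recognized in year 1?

$10,678

Depreciable base = $78,368 − $14,300 = $64,068.
Annual expense = $64,068 / 6 = $10,678.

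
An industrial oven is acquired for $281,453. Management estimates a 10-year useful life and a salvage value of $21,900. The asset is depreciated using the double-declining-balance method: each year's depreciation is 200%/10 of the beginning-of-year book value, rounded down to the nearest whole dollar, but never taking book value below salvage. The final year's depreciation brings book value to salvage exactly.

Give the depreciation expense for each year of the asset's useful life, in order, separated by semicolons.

$56,290; $45,032; $36,026; $28,821; $23,056; $18,445; $14,756; $11,805; $9,444; $15,878

Depreciable base = $281,453 − $21,900 = $259,553.
Year 1: ⌊$281,453 × 200%/10⌋ = $56,290. Book value $225,163.
Year 2: ⌊$225,163 × 200%/10⌋ = $45,032. Book value $180,131.
Year 3: ⌊$180,131 × 200%/10⌋ = $36,026. Book value $144,105.
Year 4: ⌊$144,105 × 200%/10⌋ = $28,821. Book value $115,284.
Year 5: ⌊$115,284 × 200%/10⌋ = $23,056. Book value $92,228.
Year 6: ⌊$92,228 × 200%/10⌋ = $18,445. Book value $73,783.
Year 7: ⌊$73,783 × 200%/10⌋ = $14,756. Book value $59,027.
Year 8: ⌊$59,027 × 200%/10⌋ = $11,805. Book value $47,222.
Year 9: ⌊$47,222 × 200%/10⌋ = $9,444. Book value $37,778.
Year 10 (final): $37,778 − $21,900 = $15,878. Book value $21,900.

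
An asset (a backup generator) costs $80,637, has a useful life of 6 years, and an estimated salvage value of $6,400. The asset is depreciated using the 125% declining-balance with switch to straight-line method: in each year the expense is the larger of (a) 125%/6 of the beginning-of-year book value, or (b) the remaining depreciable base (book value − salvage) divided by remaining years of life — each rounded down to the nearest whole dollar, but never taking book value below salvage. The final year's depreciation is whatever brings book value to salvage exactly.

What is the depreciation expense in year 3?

Depreciable base = $80,637 − $6,400 = $74,237.
Year 1: DB = ⌊$80,637 × 125%/6⌋ = $16,799; SL = ⌊$74,237/6⌋ = $12,372 → take DB $16,799. Book value $63,838.
Year 2: DB = ⌊$63,838 × 125%/6⌋ = $13,299; SL = ⌊$57,438/5⌋ = $11,487 → take DB $13,299. Book value $50,539.
Year 3: DB = ⌊$50,539 × 125%/6⌋ = $10,528; SL = ⌊$44,139/4⌋ = $11,034 → take SL $11,034. Book value $39,505.

$11,034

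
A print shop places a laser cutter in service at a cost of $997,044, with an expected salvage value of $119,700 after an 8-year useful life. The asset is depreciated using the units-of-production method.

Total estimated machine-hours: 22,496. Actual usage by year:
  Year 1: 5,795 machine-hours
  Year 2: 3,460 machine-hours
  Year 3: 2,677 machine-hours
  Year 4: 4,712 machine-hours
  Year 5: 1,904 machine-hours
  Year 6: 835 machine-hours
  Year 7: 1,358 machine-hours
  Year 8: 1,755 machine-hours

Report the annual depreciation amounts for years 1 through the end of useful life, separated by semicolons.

Depreciable base = $997,044 − $119,700 = $877,344.
Rate = $877,344 / 22,496 machine-hours = $39 per machine-hour.
Year 1: 5,795 × $39 = $226,005. Book value $771,039.
Year 2: 3,460 × $39 = $134,940. Book value $636,099.
Year 3: 2,677 × $39 = $104,403. Book value $531,696.
Year 4: 4,712 × $39 = $183,768. Book value $347,928.
Year 5: 1,904 × $39 = $74,256. Book value $273,672.
Year 6: 835 × $39 = $32,565. Book value $241,107.
Year 7: 1,358 × $39 = $52,962. Book value $188,145.
Year 8: 1,755 × $39 = $68,445. Book value $119,700.

$226,005; $134,940; $104,403; $183,768; $74,256; $32,565; $52,962; $68,445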